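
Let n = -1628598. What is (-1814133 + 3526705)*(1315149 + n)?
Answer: -536803980828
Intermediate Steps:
(-1814133 + 3526705)*(1315149 + n) = (-1814133 + 3526705)*(1315149 - 1628598) = 1712572*(-313449) = -536803980828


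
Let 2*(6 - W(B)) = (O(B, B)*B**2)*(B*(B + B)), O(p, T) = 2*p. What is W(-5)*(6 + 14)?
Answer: 125120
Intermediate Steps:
W(B) = 6 - 2*B**5 (W(B) = 6 - (2*B)*B**2*B*(B + B)/2 = 6 - 2*B**3*B*(2*B)/2 = 6 - 2*B**3*2*B**2/2 = 6 - 2*B**5)
W(-5)*(6 + 14) = (6 - 2*(-5)**5)*(6 + 14) = (6 - 2*(-3125))*20 = (6 + 6250)*20 = 6256*20 = 125120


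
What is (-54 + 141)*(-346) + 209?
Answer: -29893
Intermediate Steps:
(-54 + 141)*(-346) + 209 = 87*(-346) + 209 = -30102 + 209 = -29893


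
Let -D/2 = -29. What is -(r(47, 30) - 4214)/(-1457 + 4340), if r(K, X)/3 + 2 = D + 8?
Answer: 4022/2883 ≈ 1.3951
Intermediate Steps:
D = 58 (D = -2*(-29) = 58)
r(K, X) = 192 (r(K, X) = -6 + 3*(58 + 8) = -6 + 3*66 = -6 + 198 = 192)
-(r(47, 30) - 4214)/(-1457 + 4340) = -(192 - 4214)/(-1457 + 4340) = -(-4022)/2883 = -1*(-4022/2883) = 4022/2883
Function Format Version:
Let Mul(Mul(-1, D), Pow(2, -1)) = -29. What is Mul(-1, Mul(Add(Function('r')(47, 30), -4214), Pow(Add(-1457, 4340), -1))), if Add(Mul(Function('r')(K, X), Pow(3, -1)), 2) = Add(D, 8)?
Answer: Rational(4022, 2883) ≈ 1.3951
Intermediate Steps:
D = 58 (D = Mul(-2, -29) = 58)
Function('r')(K, X) = 192 (Function('r')(K, X) = Add(-6, Mul(3, Add(58, 8))) = Add(-6, Mul(3, 66)) = Add(-6, 198) = 192)
Mul(-1, Mul(Add(Function('r')(47, 30), -4214), Pow(Add(-1457, 4340), -1))) = Mul(-1, Mul(Add(192, -4214), Pow(Add(-1457, 4340), -1))) = Mul(-1, Mul(-4022, Pow(2883, -1))) = Mul(-1, Mul(-4022, Rational(1, 2883))) = Mul(-1, Rational(-4022, 2883)) = Rational(4022, 2883)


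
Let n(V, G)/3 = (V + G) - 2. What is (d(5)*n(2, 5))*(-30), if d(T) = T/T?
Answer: -450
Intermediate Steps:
n(V, G) = -6 + 3*G + 3*V (n(V, G) = 3*((V + G) - 2) = 3*((G + V) - 2) = 3*(-2 + G + V) = -6 + 3*G + 3*V)
d(T) = 1
(d(5)*n(2, 5))*(-30) = (1*(-6 + 3*5 + 3*2))*(-30) = (1*(-6 + 15 + 6))*(-30) = (1*15)*(-30) = 15*(-30) = -450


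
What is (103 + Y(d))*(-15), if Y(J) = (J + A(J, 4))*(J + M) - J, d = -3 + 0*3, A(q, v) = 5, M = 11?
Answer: -1830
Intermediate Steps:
d = -3 (d = -3 + 0 = -3)
Y(J) = -J + (5 + J)*(11 + J) (Y(J) = (J + 5)*(J + 11) - J = (5 + J)*(11 + J) - J = -J + (5 + J)*(11 + J))
(103 + Y(d))*(-15) = (103 + (55 + (-3)² + 15*(-3)))*(-15) = (103 + (55 + 9 - 45))*(-15) = (103 + 19)*(-15) = 122*(-15) = -1830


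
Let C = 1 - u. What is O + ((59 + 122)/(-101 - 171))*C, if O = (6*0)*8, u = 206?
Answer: 37105/272 ≈ 136.42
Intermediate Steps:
O = 0 (O = 0*8 = 0)
C = -205 (C = 1 - 1*206 = 1 - 206 = -205)
O + ((59 + 122)/(-101 - 171))*C = 0 + ((59 + 122)/(-101 - 171))*(-205) = 0 + (181/(-272))*(-205) = 0 + (181*(-1/272))*(-205) = 0 - 181/272*(-205) = 0 + 37105/272 = 37105/272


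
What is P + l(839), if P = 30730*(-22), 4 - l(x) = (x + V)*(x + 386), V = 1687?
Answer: -3770406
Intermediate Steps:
l(x) = 4 - (386 + x)*(1687 + x) (l(x) = 4 - (x + 1687)*(x + 386) = 4 - (1687 + x)*(386 + x) = 4 - (386 + x)*(1687 + x))
P = -676060
P + l(839) = -676060 + (-651178 - 1*839**2 - 2073*839) = -676060 + (-651178 - 1*703921 - 1739247) = -676060 + (-651178 - 703921 - 1739247) = -676060 - 3094346 = -3770406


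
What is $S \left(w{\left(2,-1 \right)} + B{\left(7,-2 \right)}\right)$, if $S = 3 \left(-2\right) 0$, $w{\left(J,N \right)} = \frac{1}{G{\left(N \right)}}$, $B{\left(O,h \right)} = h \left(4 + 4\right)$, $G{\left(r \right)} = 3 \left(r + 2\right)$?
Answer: $0$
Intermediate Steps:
$G{\left(r \right)} = 6 + 3 r$ ($G{\left(r \right)} = 3 \left(2 + r\right) = 6 + 3 r$)
$B{\left(O,h \right)} = 8 h$ ($B{\left(O,h \right)} = h 8 = 8 h$)
$w{\left(J,N \right)} = \frac{1}{6 + 3 N}$
$S = 0$ ($S = \left(-6\right) 0 = 0$)
$S \left(w{\left(2,-1 \right)} + B{\left(7,-2 \right)}\right) = 0 \left(\frac{1}{3 \left(2 - 1\right)} + 8 \left(-2\right)\right) = 0 \left(\frac{1}{3 \cdot 1} - 16\right) = 0 \left(\frac{1}{3} \cdot 1 - 16\right) = 0 \left(\frac{1}{3} - 16\right) = 0 \left(- \frac{47}{3}\right) = 0$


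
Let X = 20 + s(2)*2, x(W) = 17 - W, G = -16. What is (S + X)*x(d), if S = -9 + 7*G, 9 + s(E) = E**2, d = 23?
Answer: 666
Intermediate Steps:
s(E) = -9 + E**2
X = 10 (X = 20 + (-9 + 2**2)*2 = 20 + (-9 + 4)*2 = 20 - 5*2 = 20 - 10 = 10)
S = -121 (S = -9 + 7*(-16) = -9 - 112 = -121)
(S + X)*x(d) = (-121 + 10)*(17 - 1*23) = -111*(17 - 23) = -111*(-6) = 666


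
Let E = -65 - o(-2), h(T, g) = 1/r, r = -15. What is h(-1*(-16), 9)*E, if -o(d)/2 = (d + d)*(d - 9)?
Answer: -23/15 ≈ -1.5333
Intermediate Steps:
o(d) = -4*d*(-9 + d) (o(d) = -2*(d + d)*(d - 9) = -2*2*d*(-9 + d) = -4*d*(-9 + d))
h(T, g) = -1/15 (h(T, g) = 1/(-15) = -1/15)
E = 23 (E = -65 - 4*(-2)*(9 - 1*(-2)) = -65 - 4*(-2)*(9 + 2) = -65 - 4*(-2)*11 = -65 - 1*(-88) = -65 + 88 = 23)
h(-1*(-16), 9)*E = -1/15*23 = -23/15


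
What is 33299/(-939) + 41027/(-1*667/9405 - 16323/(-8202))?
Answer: 141277688144891/6619819479 ≈ 21342.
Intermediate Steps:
33299/(-939) + 41027/(-1*667/9405 - 16323/(-8202)) = 33299*(-1/939) + 41027/(-667*1/9405 - 16323*(-1/8202)) = -33299/939 + 41027/(-667/9405 + 5441/2734) = -33299/939 + 41027/(49349027/25713270) = -33299/939 + 41027*(25713270/49349027) = -33299/939 + 150705475470/7049861 = 141277688144891/6619819479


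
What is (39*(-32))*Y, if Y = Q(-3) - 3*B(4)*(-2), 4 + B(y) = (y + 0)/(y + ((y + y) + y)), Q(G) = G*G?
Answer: 16848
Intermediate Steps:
Q(G) = G²
B(y) = -15/4 (B(y) = -4 + (y + 0)/(y + ((y + y) + y)) = -4 + y/(y + (2*y + y)) = -4 + y/(y + 3*y) = -4 + y/((4*y)) = -4 + y*(1/(4*y)) = -4 + ¼ = -15/4)
Y = -27/2 (Y = (-3)² - 3*(-15/4)*(-2) = 9 + (45/4)*(-2) = 9 - 45/2 = -27/2 ≈ -13.500)
(39*(-32))*Y = (39*(-32))*(-27/2) = -1248*(-27/2) = 16848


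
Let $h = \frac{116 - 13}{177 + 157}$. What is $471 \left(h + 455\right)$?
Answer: $\frac{71626383}{334} \approx 2.1445 \cdot 10^{5}$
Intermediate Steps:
$h = \frac{103}{334} \approx 0.30838$
$471 \left(h + 455\right) = 471 \left(\frac{103}{334} + 455\right) = 471 \cdot \frac{152073}{334} = \frac{71626383}{334}$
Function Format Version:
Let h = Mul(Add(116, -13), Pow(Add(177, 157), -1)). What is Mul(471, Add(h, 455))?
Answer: Rational(71626383, 334) ≈ 2.1445e+5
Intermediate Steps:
h = Rational(103, 334) (h = Mul(103, Pow(334, -1)) = Mul(103, Rational(1, 334)) = Rational(103, 334) ≈ 0.30838)
Mul(471, Add(h, 455)) = Mul(471, Add(Rational(103, 334), 455)) = Mul(471, Rational(152073, 334)) = Rational(71626383, 334)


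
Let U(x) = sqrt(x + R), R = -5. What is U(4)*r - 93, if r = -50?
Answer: -93 - 50*I ≈ -93.0 - 50.0*I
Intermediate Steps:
U(x) = sqrt(-5 + x) (U(x) = sqrt(x - 5) = sqrt(-5 + x))
U(4)*r - 93 = sqrt(-5 + 4)*(-50) - 93 = sqrt(-1)*(-50) - 93 = I*(-50) - 93 = -50*I - 93 = -93 - 50*I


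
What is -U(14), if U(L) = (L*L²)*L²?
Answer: -537824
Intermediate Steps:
U(L) = L⁵ (U(L) = L³*L² = L⁵)
-U(14) = -1*14⁵ = -1*537824 = -537824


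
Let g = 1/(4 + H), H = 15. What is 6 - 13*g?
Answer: 101/19 ≈ 5.3158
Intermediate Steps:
g = 1/19 (g = 1/(4 + 15) = 1/19 ≈ 0.052632)
6 - 13*g = 6 - 13*1/19 = 6 - 13/19 = 101/19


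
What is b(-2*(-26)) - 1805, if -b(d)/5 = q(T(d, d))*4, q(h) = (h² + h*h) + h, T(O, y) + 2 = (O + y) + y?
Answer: -953525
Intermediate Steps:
T(O, y) = -2 + O + 2*y (T(O, y) = -2 + ((O + y) + y) = -2 + (O + 2*y) = -2 + O + 2*y)
q(h) = h + 2*h² (q(h) = (h² + h²) + h = 2*h² + h = h + 2*h²)
b(d) = -20*(-3 + 6*d)*(-2 + 3*d) (b(d) = -5*(-2 + d + 2*d)*(1 + 2*(-2 + d + 2*d))*4 = -5*(-2 + 3*d)*(1 + 2*(-2 + 3*d))*4 = -5*(-2 + 3*d)*(1 + (-4 + 6*d))*4 = -5*(-2 + 3*d)*(-3 + 6*d)*4 = -5*(-3 + 6*d)*(-2 + 3*d)*4 = -20*(-3 + 6*d)*(-2 + 3*d))
b(-2*(-26)) - 1805 = (-120 - 360*(-2*(-26))² + 420*(-2*(-26))) - 1805 = (-120 - 360*52² + 420*52) - 1805 = (-120 - 360*2704 + 21840) - 1805 = (-120 - 973440 + 21840) - 1805 = -951720 - 1805 = -953525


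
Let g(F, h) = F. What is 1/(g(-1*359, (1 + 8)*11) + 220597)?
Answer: 1/220238 ≈ 4.5405e-6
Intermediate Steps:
1/(g(-1*359, (1 + 8)*11) + 220597) = 1/(-1*359 + 220597) = 1/(-359 + 220597) = 1/220238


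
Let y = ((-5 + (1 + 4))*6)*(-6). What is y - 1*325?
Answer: -325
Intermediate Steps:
y = 0 (y = ((-5 + 5)*6)*(-6) = (0*6)*(-6) = 0*(-6) = 0)
y - 1*325 = 0 - 1*325 = 0 - 325 = -325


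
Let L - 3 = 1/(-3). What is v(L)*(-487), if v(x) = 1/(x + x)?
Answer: -1461/16 ≈ -91.313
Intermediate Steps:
L = 8/3 (L = 3 + 1/(-3) = 3 - ⅓ = 8/3 ≈ 2.6667)
v(x) = 1/(2*x)
v(L)*(-487) = (1/(2*(8/3)))*(-487) = ((½)*(3/8))*(-487) = (3/16)*(-487) = -1461/16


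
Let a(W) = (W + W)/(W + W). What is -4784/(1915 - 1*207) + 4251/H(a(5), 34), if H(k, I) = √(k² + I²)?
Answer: -1196/427 + 327*√1157/89 ≈ 122.17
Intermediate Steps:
a(W) = 1 (a(W) = (2*W)/((2*W)) = (2*W)*(1/(2*W)) = 1)
H(k, I) = √(I² + k²)
-4784/(1915 - 1*207) + 4251/H(a(5), 34) = -4784/(1915 - 1*207) + 4251/(√(34² + 1²)) = -4784/(1915 - 207) + 4251/(√(1156 + 1)) = -4784/1708 + 4251/(√1157) = -4784*1/1708 + 4251*(√1157/1157) = -1196/427 + 327*√1157/89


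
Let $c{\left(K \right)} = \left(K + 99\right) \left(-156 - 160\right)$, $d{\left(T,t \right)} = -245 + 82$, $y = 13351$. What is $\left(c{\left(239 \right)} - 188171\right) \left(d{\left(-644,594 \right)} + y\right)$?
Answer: $-3890183052$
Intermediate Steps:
$d{\left(T,t \right)} = -163$
$c{\left(K \right)} = -31284 - 316 K$ ($c{\left(K \right)} = \left(99 + K\right) \left(-316\right) = -31284 - 316 K$)
$\left(c{\left(239 \right)} - 188171\right) \left(d{\left(-644,594 \right)} + y\right) = \left(\left(-31284 - 75524\right) - 188171\right) \left(-163 + 13351\right) = \left(\left(-31284 - 75524\right) - 188171\right) 13188 = \left(-106808 - 188171\right) 13188 = \left(-294979\right) 13188 = -3890183052$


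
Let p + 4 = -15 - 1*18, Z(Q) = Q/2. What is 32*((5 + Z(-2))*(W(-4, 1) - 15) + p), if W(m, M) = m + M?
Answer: -3488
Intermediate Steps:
W(m, M) = M + m
Z(Q) = Q/2 (Z(Q) = Q*(½) = Q/2)
p = -37 (p = -4 + (-15 - 1*18) = -4 + (-15 - 18) = -4 - 33 = -37)
32*((5 + Z(-2))*(W(-4, 1) - 15) + p) = 32*((5 + (½)*(-2))*((1 - 4) - 15) - 37) = 32*((5 - 1)*(-3 - 15) - 37) = 32*(4*(-18) - 37) = 32*(-72 - 37) = 32*(-109) = -3488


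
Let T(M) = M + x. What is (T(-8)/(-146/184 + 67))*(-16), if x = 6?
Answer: 2944/6091 ≈ 0.48334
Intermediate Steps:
T(M) = 6 + M (T(M) = M + 6 = 6 + M)
(T(-8)/(-146/184 + 67))*(-16) = ((6 - 8)/(-146/184 + 67))*(-16) = (-2/(-146*1/184 + 67))*(-16) = (-2/(-73/92 + 67))*(-16) = (-2/(6091/92))*(-16) = ((92/6091)*(-2))*(-16) = -184/6091*(-16) = 2944/6091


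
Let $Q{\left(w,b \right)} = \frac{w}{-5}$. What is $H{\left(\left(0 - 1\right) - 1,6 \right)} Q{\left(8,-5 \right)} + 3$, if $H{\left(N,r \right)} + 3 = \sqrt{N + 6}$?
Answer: $\frac{23}{5} \approx 4.6$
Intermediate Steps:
$H{\left(N,r \right)} = -3 + \sqrt{6 + N}$ ($H{\left(N,r \right)} = -3 + \sqrt{N + 6} = -3 + \sqrt{6 + N}$)
$Q{\left(w,b \right)} = - \frac{w}{5}$ ($Q{\left(w,b \right)} = w \left(- \frac{1}{5}\right) = - \frac{w}{5}$)
$H{\left(\left(0 - 1\right) - 1,6 \right)} Q{\left(8,-5 \right)} + 3 = \left(-3 + \sqrt{6 + \left(\left(0 - 1\right) - 1\right)}\right) \left(\left(- \frac{1}{5}\right) 8\right) + 3 = \left(-3 + \sqrt{6 - 2}\right) \left(- \frac{8}{5}\right) + 3 = \left(-3 + \sqrt{4}\right) \left(- \frac{8}{5}\right) + 3 = \left(-3 + 2\right) \left(- \frac{8}{5}\right) + 3 = \left(-1\right) \left(- \frac{8}{5}\right) + 3 = \frac{8}{5} + 3 = \frac{23}{5}$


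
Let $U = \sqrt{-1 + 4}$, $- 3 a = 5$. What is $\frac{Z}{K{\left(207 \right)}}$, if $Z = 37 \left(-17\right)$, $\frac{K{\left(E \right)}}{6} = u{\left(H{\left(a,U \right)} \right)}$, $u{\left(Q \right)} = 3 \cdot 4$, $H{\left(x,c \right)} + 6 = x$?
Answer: $- \frac{629}{72} \approx -8.7361$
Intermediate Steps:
$a = - \frac{5}{3}$ ($a = \left(- \frac{1}{3}\right) 5 = - \frac{5}{3} \approx -1.6667$)
$U = \sqrt{3} \approx 1.732$
$H{\left(x,c \right)} = -6 + x$
$u{\left(Q \right)} = 12$
$K{\left(E \right)} = 72$ ($K{\left(E \right)} = 6 \cdot 12 = 72$)
$Z = -629$
$\frac{Z}{K{\left(207 \right)}} = - \frac{629}{72}$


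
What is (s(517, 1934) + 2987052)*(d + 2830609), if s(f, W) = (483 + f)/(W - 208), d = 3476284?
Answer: 16258075126009768/863 ≈ 1.8839e+13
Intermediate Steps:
s(f, W) = (483 + f)/(-208 + W)
(s(517, 1934) + 2987052)*(d + 2830609) = ((483 + 517)/(-208 + 1934) + 2987052)*(3476284 + 2830609) = (1000/1726 + 2987052)*6306893 = ((1/1726)*1000 + 2987052)*6306893 = (500/863 + 2987052)*6306893 = (2577826376/863)*6306893 = 16258075126009768/863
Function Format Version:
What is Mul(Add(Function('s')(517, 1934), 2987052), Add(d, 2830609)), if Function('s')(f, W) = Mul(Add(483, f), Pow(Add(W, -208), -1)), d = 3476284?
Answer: Rational(16258075126009768, 863) ≈ 1.8839e+13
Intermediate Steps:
Function('s')(f, W) = Mul(Pow(Add(-208, W), -1), Add(483, f)) (Function('s')(f, W) = Mul(Add(483, f), Pow(Add(-208, W), -1)) = Mul(Pow(Add(-208, W), -1), Add(483, f)))
Mul(Add(Function('s')(517, 1934), 2987052), Add(d, 2830609)) = Mul(Add(Mul(Pow(Add(-208, 1934), -1), Add(483, 517)), 2987052), Add(3476284, 2830609)) = Mul(Add(Mul(Pow(1726, -1), 1000), 2987052), 6306893) = Mul(Add(Mul(Rational(1, 1726), 1000), 2987052), 6306893) = Mul(Add(Rational(500, 863), 2987052), 6306893) = Mul(Rational(2577826376, 863), 6306893) = Rational(16258075126009768, 863)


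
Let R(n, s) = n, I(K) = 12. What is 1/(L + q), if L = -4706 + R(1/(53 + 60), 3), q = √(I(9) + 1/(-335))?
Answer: -20130418335/94733519220604 - 12769*√1346365/94733519220604 ≈ -0.00021265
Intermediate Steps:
q = √1346365/335 (q = √(12 + 1/(-335)) = √(12 - 1/335) = √(4019/335) = √1346365/335 ≈ 3.4637)
L = -531777/113 (L = -4706 + 1/(53 + 60) = -4706 + 1/113 = -531777/113 ≈ -4706.0)
1/(L + q) = 1/(-531777/113 + √1346365/335)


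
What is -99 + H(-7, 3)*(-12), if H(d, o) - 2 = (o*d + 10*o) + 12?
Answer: -375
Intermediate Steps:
H(d, o) = 14 + 10*o + d*o (H(d, o) = 2 + ((o*d + 10*o) + 12) = 2 + ((d*o + 10*o) + 12) = 2 + ((10*o + d*o) + 12) = 2 + (12 + 10*o + d*o) = 14 + 10*o + d*o)
-99 + H(-7, 3)*(-12) = -99 + (14 + 10*3 - 7*3)*(-12) = -99 + (14 + 30 - 21)*(-12) = -99 + 23*(-12) = -99 - 276 = -375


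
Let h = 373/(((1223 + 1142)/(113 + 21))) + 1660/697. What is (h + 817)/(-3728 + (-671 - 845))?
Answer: -1385510239/8644235820 ≈ -0.16028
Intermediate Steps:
h = 38763354/1648405 (h = 373/((2365/134)) + 1660*(1/697) = 373/((2365*(1/134))) + 1660/697 = 373/(2365/134) + 1660/697 = 373*(134/2365) + 1660/697 = 49982/2365 + 1660/697 = 38763354/1648405 ≈ 23.516)
(h + 817)/(-3728 + (-671 - 845)) = (38763354/1648405 + 817)/(-3728 + (-671 - 845)) = 1385510239/(1648405*(-3728 - 1516)) = (1385510239/1648405)/(-5244) = (1385510239/1648405)*(-1/5244) = -1385510239/8644235820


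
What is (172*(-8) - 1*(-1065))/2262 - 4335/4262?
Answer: -2782813/2410161 ≈ -1.1546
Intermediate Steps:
(172*(-8) - 1*(-1065))/2262 - 4335/4262 = (-1376 + 1065)*(1/2262) - 4335*1/4262 = -311*1/2262 - 4335/4262 = -311/2262 - 4335/4262 = -2782813/2410161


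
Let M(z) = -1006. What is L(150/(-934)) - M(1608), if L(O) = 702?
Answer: 1708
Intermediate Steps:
L(150/(-934)) - M(1608) = 702 - 1*(-1006) = 702 + 1006 = 1708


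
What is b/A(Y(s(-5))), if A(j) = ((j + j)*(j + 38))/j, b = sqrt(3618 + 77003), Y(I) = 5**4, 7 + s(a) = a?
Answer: sqrt(80621)/1326 ≈ 0.21413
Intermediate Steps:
s(a) = -7 + a
Y(I) = 625
b = sqrt(80621) ≈ 283.94
A(j) = 76 + 2*j (A(j) = ((2*j)*(38 + j))/j = (2*j*(38 + j))/j = 76 + 2*j)
b/A(Y(s(-5))) = sqrt(80621)/(76 + 2*625) = sqrt(80621)/(76 + 1250) = sqrt(80621)/1326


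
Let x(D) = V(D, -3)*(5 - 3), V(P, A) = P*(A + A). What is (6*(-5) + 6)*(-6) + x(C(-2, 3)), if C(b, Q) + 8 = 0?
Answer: 240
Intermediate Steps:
V(P, A) = 2*A*P (V(P, A) = P*(2*A) = 2*A*P)
C(b, Q) = -8 (C(b, Q) = -8 + 0 = -8)
x(D) = -12*D (x(D) = (2*(-3)*D)*(5 - 3) = -6*D*2 = -12*D)
(6*(-5) + 6)*(-6) + x(C(-2, 3)) = (6*(-5) + 6)*(-6) - 12*(-8) = (-30 + 6)*(-6) + 96 = -24*(-6) + 96 = 144 + 96 = 240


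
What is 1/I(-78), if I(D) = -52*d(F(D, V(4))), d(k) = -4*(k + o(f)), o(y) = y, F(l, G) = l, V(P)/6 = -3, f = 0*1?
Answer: -1/16224 ≈ -6.1637e-5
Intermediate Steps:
f = 0
V(P) = -18 (V(P) = 6*(-3) = -18)
d(k) = -4*k (d(k) = -4*(k + 0) = -4*k)
I(D) = 208*D (I(D) = -(-208)*D = 208*D)
1/I(-78) = 1/(208*(-78)) = 1/(-16224) = -1/16224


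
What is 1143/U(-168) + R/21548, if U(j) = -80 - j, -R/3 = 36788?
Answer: 3729333/474056 ≈ 7.8669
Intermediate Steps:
R = -110364 (R = -3*36788 = -110364)
1143/U(-168) + R/21548 = 1143/(-80 - 1*(-168)) - 110364/21548 = 1143/(-80 + 168) - 110364*1/21548 = 1143/88 - 27591/5387 = 3729333/474056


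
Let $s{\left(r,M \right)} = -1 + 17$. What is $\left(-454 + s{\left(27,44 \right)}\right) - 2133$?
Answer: $-2571$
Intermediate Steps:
$s{\left(r,M \right)} = 16$
$\left(-454 + s{\left(27,44 \right)}\right) - 2133 = \left(-454 + 16\right) - 2133 = -438 - 2133 = -2571$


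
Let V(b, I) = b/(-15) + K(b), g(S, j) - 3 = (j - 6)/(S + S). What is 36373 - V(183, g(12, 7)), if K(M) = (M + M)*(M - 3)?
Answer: -147474/5 ≈ -29495.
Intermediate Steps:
g(S, j) = 3 + (-6 + j)/(2*S) (g(S, j) = 3 + (j - 6)/(S + S) = 3 + (-6 + j)/((2*S)) = 3 + (-6 + j)*(1/(2*S)) = 3 + (-6 + j)/(2*S))
K(M) = 2*M*(-3 + M) (K(M) = (2*M)*(-3 + M) = 2*M*(-3 + M))
V(b, I) = -b/15 + 2*b*(-3 + b) (V(b, I) = b/(-15) + 2*b*(-3 + b) = -b/15 + 2*b*(-3 + b))
36373 - V(183, g(12, 7)) = 36373 - 183*(-91 + 30*183)/15 = 36373 - 183*(-91 + 5490)/15 = 36373 - 183*5399/15 = 36373 - 1*329339/5 = 36373 - 329339/5 = -147474/5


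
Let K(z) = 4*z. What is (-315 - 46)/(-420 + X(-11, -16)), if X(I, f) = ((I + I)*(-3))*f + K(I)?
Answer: 19/80 ≈ 0.23750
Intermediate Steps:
X(I, f) = 4*I - 6*I*f (X(I, f) = ((I + I)*(-3))*f + 4*I = ((2*I)*(-3))*f + 4*I = (-6*I)*f + 4*I = -6*I*f + 4*I = 4*I - 6*I*f)
(-315 - 46)/(-420 + X(-11, -16)) = (-315 - 46)/(-420 + 2*(-11)*(2 - 3*(-16))) = -361/(-420 + 2*(-11)*(2 + 48)) = -361/(-420 + 2*(-11)*50) = -361/(-420 - 1100) = -361/(-1520) = -361*(-1/1520) = 19/80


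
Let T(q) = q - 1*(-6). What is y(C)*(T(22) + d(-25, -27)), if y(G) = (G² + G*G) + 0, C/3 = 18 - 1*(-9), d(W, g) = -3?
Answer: 328050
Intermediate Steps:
C = 81 (C = 3*(18 - 1*(-9)) = 3*(18 + 9) = 3*27 = 81)
y(G) = 2*G² (y(G) = (G² + G²) + 0 = 2*G² + 0 = 2*G²)
T(q) = 6 + q (T(q) = q + 6 = 6 + q)
y(C)*(T(22) + d(-25, -27)) = (2*81²)*((6 + 22) - 3) = (2*6561)*(28 - 3) = 13122*25 = 328050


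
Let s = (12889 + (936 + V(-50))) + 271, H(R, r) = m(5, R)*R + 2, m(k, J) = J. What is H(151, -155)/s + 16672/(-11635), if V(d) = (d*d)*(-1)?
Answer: 5537261/10378420 ≈ 0.53354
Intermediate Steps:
V(d) = -d² (V(d) = d²*(-1) = -d²)
H(R, r) = 2 + R² (H(R, r) = R*R + 2 = R² + 2 = 2 + R²)
s = 11596 (s = (12889 + (936 - 1*(-50)²)) + 271 = (12889 + (936 - 1*2500)) + 271 = (12889 + (936 - 2500)) + 271 = (12889 - 1564) + 271 = 11325 + 271 = 11596)
H(151, -155)/s + 16672/(-11635) = (2 + 151²)/11596 + 16672/(-11635) = (2 + 22801)*(1/11596) + 16672*(-1/11635) = 22803*(1/11596) - 16672/11635 = 22803/11596 - 16672/11635 = 5537261/10378420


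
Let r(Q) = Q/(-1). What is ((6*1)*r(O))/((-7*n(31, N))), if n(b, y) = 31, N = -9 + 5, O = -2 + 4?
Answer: 12/217 ≈ 0.055300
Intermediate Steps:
O = 2
N = -4
r(Q) = -Q (r(Q) = Q*(-1) = -Q)
((6*1)*r(O))/((-7*n(31, N))) = ((6*1)*(-1*2))/((-7*31)) = (6*(-2))/(-217) = -12*(-1/217) = 12/217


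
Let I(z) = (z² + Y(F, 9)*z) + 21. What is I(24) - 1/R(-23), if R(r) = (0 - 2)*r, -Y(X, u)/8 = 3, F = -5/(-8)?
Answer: 965/46 ≈ 20.978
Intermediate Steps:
F = 5/8 (F = -5*(-⅛) = 5/8 ≈ 0.62500)
Y(X, u) = -24 (Y(X, u) = -8*3 = -24)
R(r) = -2*r
I(z) = 21 + z² - 24*z (I(z) = (z² - 24*z) + 21 = 21 + z² - 24*z)
I(24) - 1/R(-23) = (21 + 24² - 24*24) - 1/((-2*(-23))) = (21 + 576 - 576) - 1/46 = 21 - 1*1/46 = 21 - 1/46 = 965/46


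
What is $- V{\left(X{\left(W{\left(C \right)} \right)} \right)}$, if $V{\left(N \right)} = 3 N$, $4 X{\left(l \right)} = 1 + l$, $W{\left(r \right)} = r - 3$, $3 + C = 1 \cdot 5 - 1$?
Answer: $\frac{3}{4} \approx 0.75$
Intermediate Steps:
$C = 1$ ($C = -3 + \left(1 \cdot 5 - 1\right) = -3 + \left(5 - 1\right) = -3 + 4 = 1$)
$W{\left(r \right)} = -3 + r$
$X{\left(l \right)} = \frac{1}{4} + \frac{l}{4}$ ($X{\left(l \right)} = \frac{1 + l}{4} = \frac{1}{4} + \frac{l}{4}$)
$- V{\left(X{\left(W{\left(C \right)} \right)} \right)} = - 3 \left(\frac{1}{4} + \frac{-3 + 1}{4}\right) = - 3 \left(\frac{1}{4} + \frac{1}{4} \left(-2\right)\right) = - 3 \left(\frac{1}{4} - \frac{1}{2}\right) = - \frac{3 \left(-1\right)}{4} = \left(-1\right) \left(- \frac{3}{4}\right) = \frac{3}{4}$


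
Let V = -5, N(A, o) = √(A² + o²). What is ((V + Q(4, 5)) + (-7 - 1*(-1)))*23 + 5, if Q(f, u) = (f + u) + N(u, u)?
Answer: -41 + 115*√2 ≈ 121.63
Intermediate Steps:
Q(f, u) = f + u + √2*√(u²) (Q(f, u) = (f + u) + √(u² + u²) = (f + u) + √(2*u²) = (f + u) + √2*√(u²) = f + u + √2*√(u²))
((V + Q(4, 5)) + (-7 - 1*(-1)))*23 + 5 = ((-5 + (4 + 5 + √2*√(5²))) + (-7 - 1*(-1)))*23 + 5 = ((-5 + (4 + 5 + √2*√25)) + (-7 + 1))*23 + 5 = ((-5 + (4 + 5 + √2*5)) - 6)*23 + 5 = ((-5 + (4 + 5 + 5*√2)) - 6)*23 + 5 = ((-5 + (9 + 5*√2)) - 6)*23 + 5 = ((4 + 5*√2) - 6)*23 + 5 = (-2 + 5*√2)*23 + 5 = (-46 + 115*√2) + 5 = -41 + 115*√2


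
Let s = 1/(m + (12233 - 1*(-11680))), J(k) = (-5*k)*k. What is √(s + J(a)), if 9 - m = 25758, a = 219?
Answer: I*√22454381031/306 ≈ 489.7*I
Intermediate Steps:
m = -25749 (m = 9 - 1*25758 = 9 - 25758 = -25749)
J(k) = -5*k²
s = -1/1836 (s = 1/(-25749 + (12233 - 1*(-11680))) = 1/(-25749 + (12233 + 11680)) = 1/(-25749 + 23913) = 1/(-1836) = -1/1836 ≈ -0.00054466)
√(s + J(a)) = √(-1/1836 - 5*219²) = √(-1/1836 - 5*47961) = √(-1/1836 - 239805) = √(-440281981/1836) = I*√22454381031/306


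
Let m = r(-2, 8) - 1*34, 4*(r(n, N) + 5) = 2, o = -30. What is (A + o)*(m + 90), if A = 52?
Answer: 1133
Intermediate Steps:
r(n, N) = -9/2 (r(n, N) = -5 + (¼)*2 = -5 + ½ = -9/2)
m = -77/2 (m = -9/2 - 1*34 = -9/2 - 34 = -77/2 ≈ -38.500)
(A + o)*(m + 90) = (52 - 30)*(-77/2 + 90) = 22*(103/2) = 1133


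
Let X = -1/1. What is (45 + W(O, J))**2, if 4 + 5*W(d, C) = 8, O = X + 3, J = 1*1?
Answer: 52441/25 ≈ 2097.6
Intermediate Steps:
J = 1
X = -1 (X = -1*1 = -1)
O = 2 (O = -1 + 3 = 2)
W(d, C) = 4/5 (W(d, C) = -4/5 + (1/5)*8 = -4/5 + 8/5 = 4/5)
(45 + W(O, J))**2 = (45 + 4/5)**2 = (229/5)**2 = 52441/25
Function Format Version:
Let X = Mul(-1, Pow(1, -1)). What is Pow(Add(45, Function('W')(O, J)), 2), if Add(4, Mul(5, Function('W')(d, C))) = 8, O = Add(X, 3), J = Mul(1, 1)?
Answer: Rational(52441, 25) ≈ 2097.6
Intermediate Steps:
J = 1
X = -1 (X = Mul(-1, 1) = -1)
O = 2 (O = Add(-1, 3) = 2)
Function('W')(d, C) = Rational(4, 5) (Function('W')(d, C) = Add(Rational(-4, 5), Mul(Rational(1, 5), 8)) = Add(Rational(-4, 5), Rational(8, 5)) = Rational(4, 5))
Pow(Add(45, Function('W')(O, J)), 2) = Pow(Add(45, Rational(4, 5)), 2) = Pow(Rational(229, 5), 2) = Rational(52441, 25)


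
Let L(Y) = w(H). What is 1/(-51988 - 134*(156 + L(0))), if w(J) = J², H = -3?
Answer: -1/74098 ≈ -1.3496e-5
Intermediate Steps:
L(Y) = 9 (L(Y) = (-3)² = 9)
1/(-51988 - 134*(156 + L(0))) = 1/(-51988 - 134*(156 + 9)) = 1/(-51988 - 134*165) = 1/(-51988 - 22110) = 1/(-74098) = -1/74098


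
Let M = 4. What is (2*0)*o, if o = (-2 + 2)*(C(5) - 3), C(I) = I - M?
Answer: 0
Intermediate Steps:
C(I) = -4 + I (C(I) = I - 1*4 = I - 4 = -4 + I)
o = 0 (o = (-2 + 2)*((-4 + 5) - 3) = 0*(1 - 3) = 0*(-2) = 0)
(2*0)*o = (2*0)*0 = 0*0 = 0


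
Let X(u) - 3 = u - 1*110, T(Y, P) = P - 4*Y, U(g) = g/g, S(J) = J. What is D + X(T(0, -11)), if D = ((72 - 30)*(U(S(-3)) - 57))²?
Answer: 5531786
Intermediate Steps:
U(g) = 1
D = 5531904 (D = ((72 - 30)*(1 - 57))² = (42*(-56))² = (-2352)² = 5531904)
X(u) = -107 + u (X(u) = 3 + (u - 1*110) = 3 + (u - 110) = 3 + (-110 + u) = -107 + u)
D + X(T(0, -11)) = 5531904 + (-107 + (-11 - 4*0)) = 5531904 + (-107 + (-11 + 0)) = 5531904 + (-107 - 11) = 5531904 - 118 = 5531786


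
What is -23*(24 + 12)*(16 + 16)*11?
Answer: -291456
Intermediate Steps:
-23*(24 + 12)*(16 + 16)*11 = -828*32*11 = -23*1152*11 = -26496*11 = -291456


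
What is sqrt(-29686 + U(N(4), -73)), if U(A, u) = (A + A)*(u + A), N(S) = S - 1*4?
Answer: I*sqrt(29686) ≈ 172.3*I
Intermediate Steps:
N(S) = -4 + S (N(S) = S - 4 = -4 + S)
U(A, u) = 2*A*(A + u) (U(A, u) = (2*A)*(A + u) = 2*A*(A + u))
sqrt(-29686 + U(N(4), -73)) = sqrt(-29686 + 2*(-4 + 4)*((-4 + 4) - 73)) = sqrt(-29686 + 2*0*(0 - 73)) = sqrt(-29686 + 2*0*(-73)) = sqrt(-29686 + 0) = sqrt(-29686) = I*sqrt(29686)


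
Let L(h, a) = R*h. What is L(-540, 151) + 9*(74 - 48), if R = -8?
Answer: 4554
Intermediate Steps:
L(h, a) = -8*h
L(-540, 151) + 9*(74 - 48) = -8*(-540) + 9*(74 - 48) = 4320 + 9*26 = 4320 + 234 = 4554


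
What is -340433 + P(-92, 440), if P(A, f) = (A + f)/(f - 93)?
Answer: -118129903/347 ≈ -3.4043e+5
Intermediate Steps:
P(A, f) = (A + f)/(-93 + f)
-340433 + P(-92, 440) = -340433 + (-92 + 440)/(-93 + 440) = -340433 + 348/347 = -118129903/347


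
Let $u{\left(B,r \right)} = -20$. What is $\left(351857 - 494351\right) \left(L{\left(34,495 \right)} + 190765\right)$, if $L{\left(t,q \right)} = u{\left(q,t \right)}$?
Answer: $-27180018030$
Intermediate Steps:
$L{\left(t,q \right)} = -20$
$\left(351857 - 494351\right) \left(L{\left(34,495 \right)} + 190765\right) = \left(351857 - 494351\right) \left(-20 + 190765\right) = \left(-142494\right) 190745 = -27180018030$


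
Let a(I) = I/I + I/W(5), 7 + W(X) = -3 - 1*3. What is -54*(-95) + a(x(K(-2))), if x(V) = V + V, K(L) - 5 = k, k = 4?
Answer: 66685/13 ≈ 5129.6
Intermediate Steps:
K(L) = 9 (K(L) = 5 + 4 = 9)
x(V) = 2*V
W(X) = -13 (W(X) = -7 + (-3 - 1*3) = -7 + (-3 - 3) = -7 - 6 = -13)
a(I) = 1 - I/13 (a(I) = I/I + I/(-13) = 1 + I*(-1/13) = 1 - I/13)
-54*(-95) + a(x(K(-2))) = -54*(-95) + (1 - 2*9/13) = 5130 + (1 - 1/13*18) = 5130 + (1 - 18/13) = 5130 - 5/13 = 66685/13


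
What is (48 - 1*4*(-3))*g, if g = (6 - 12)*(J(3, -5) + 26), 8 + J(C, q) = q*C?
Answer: -1080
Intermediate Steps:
J(C, q) = -8 + C*q (J(C, q) = -8 + q*C = -8 + C*q)
g = -18 (g = (6 - 12)*((-8 + 3*(-5)) + 26) = -6*((-8 - 15) + 26) = -6*(-23 + 26) = -6*3 = -18)
(48 - 1*4*(-3))*g = (48 - 1*4*(-3))*(-18) = (48 - 4*(-3))*(-18) = (48 + 12)*(-18) = 60*(-18) = -1080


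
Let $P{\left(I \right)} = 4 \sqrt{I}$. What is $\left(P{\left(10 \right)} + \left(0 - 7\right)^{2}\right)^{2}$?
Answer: $2561 + 392 \sqrt{10} \approx 3800.6$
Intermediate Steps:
$\left(P{\left(10 \right)} + \left(0 - 7\right)^{2}\right)^{2} = \left(4 \sqrt{10} + \left(0 - 7\right)^{2}\right)^{2} = \left(4 \sqrt{10} + \left(-7\right)^{2}\right)^{2} = \left(4 \sqrt{10} + 49\right)^{2} = \left(49 + 4 \sqrt{10}\right)^{2}$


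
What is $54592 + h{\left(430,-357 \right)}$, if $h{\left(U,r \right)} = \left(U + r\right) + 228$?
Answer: $54893$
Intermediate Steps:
$h{\left(U,r \right)} = 228 + U + r$
$54592 + h{\left(430,-357 \right)} = 54592 + \left(228 + 430 - 357\right) = 54592 + 301 = 54893$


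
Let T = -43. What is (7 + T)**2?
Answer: 1296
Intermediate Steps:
(7 + T)**2 = (7 - 43)**2 = (-36)**2 = 1296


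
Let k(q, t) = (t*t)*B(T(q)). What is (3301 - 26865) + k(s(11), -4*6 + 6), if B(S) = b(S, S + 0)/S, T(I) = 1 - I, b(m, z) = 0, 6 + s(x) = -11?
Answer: -23564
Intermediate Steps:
s(x) = -17 (s(x) = -6 - 11 = -17)
B(S) = 0 (B(S) = 0/S = 0)
k(q, t) = 0 (k(q, t) = (t*t)*0 = t**2*0 = 0)
(3301 - 26865) + k(s(11), -4*6 + 6) = (3301 - 26865) + 0 = -23564 + 0 = -23564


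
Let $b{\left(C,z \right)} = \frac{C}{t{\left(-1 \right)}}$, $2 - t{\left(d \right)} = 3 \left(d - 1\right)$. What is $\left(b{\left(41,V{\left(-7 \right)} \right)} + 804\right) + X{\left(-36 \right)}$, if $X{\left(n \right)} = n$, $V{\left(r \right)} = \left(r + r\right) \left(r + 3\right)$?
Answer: $\frac{6185}{8} \approx 773.13$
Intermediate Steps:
$t{\left(d \right)} = 5 - 3 d$ ($t{\left(d \right)} = 2 - 3 \left(d - 1\right) = 2 - 3 \left(-1 + d\right) = 2 - \left(-3 + 3 d\right) = 5 - 3 d$)
$V{\left(r \right)} = 2 r \left(3 + r\right)$
$b{\left(C,z \right)} = \frac{C}{8}$ ($b{\left(C,z \right)} = \frac{C}{5 - -3} = \frac{C}{5 + 3} = \frac{C}{8}$)
$\left(b{\left(41,V{\left(-7 \right)} \right)} + 804\right) + X{\left(-36 \right)} = \left(\frac{1}{8} \cdot 41 + 804\right) - 36 = \left(\frac{41}{8} + 804\right) - 36 = \frac{6473}{8} - 36 = \frac{6185}{8}$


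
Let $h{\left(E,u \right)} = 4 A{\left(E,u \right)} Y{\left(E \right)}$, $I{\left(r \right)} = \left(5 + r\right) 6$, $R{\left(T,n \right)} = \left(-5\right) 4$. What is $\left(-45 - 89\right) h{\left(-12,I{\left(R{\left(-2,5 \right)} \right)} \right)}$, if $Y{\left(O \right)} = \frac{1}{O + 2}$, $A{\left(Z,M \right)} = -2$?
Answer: $- \frac{536}{5} \approx -107.2$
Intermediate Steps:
$R{\left(T,n \right)} = -20$
$Y{\left(O \right)} = \frac{1}{2 + O}$
$I{\left(r \right)} = 30 + 6 r$
$h{\left(E,u \right)} = - \frac{8}{2 + E}$ ($h{\left(E,u \right)} = \frac{4 \left(-2\right)}{2 + E} = - \frac{8}{2 + E}$)
$\left(-45 - 89\right) h{\left(-12,I{\left(R{\left(-2,5 \right)} \right)} \right)} = \left(-45 - 89\right) \left(- \frac{8}{2 - 12}\right) = - 134 \left(- \frac{8}{-10}\right) = - 134 \left(\left(-8\right) \left(- \frac{1}{10}\right)\right) = \left(-134\right) \frac{4}{5} = - \frac{536}{5}$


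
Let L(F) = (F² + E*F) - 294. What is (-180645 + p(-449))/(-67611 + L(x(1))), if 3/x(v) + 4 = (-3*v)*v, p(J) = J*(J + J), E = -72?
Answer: -10905293/3325824 ≈ -3.2790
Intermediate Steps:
p(J) = 2*J² (p(J) = J*(2*J) = 2*J²)
x(v) = 3/(-4 - 3*v²) (x(v) = 3/(-4 + (-3*v)*v) = 3/(-4 - 3*v²))
L(F) = -294 + F² - 72*F (L(F) = (F² - 72*F) - 294 = -294 + F² - 72*F)
(-180645 + p(-449))/(-67611 + L(x(1))) = (-180645 + 2*(-449)²)/(-67611 + (-294 + (-3/(4 + 3*1²))² - (-216)/(4 + 3*1²))) = (-180645 + 2*201601)/(-67611 + (-294 + (-3/(4 + 3*1))² - (-216)/(4 + 3*1))) = (-180645 + 403202)/(-67611 + (-294 + (-3/(4 + 3))² - (-216)/(4 + 3))) = 222557/(-67611 + (-294 + (-3/7)² - (-216)/7)) = 222557/(-67611 + (-294 + (-3*⅐)² - (-216)/7)) = 222557/(-67611 + (-294 + (-3/7)² - 72*(-3/7))) = 222557/(-67611 + (-294 + 9/49 + 216/7)) = 222557/(-67611 - 12885/49) = 222557/(-3325824/49) = 222557*(-49/3325824) = -10905293/3325824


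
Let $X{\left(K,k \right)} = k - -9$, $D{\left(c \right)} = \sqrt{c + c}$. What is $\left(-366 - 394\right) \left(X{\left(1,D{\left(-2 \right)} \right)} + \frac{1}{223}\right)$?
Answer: $- \frac{1526080}{223} - 1520 i \approx -6843.4 - 1520.0 i$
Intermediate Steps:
$D{\left(c \right)} = \sqrt{2} \sqrt{c}$ ($D{\left(c \right)} = \sqrt{2 c} = \sqrt{2} \sqrt{c}$)
$X{\left(K,k \right)} = 9 + k$ ($X{\left(K,k \right)} = k + 9 = 9 + k$)
$\left(-366 - 394\right) \left(X{\left(1,D{\left(-2 \right)} \right)} + \frac{1}{223}\right) = \left(-366 - 394\right) \left(\left(9 + \sqrt{2} \sqrt{-2}\right) + \frac{1}{223}\right) = - 760 \left(\left(9 + \sqrt{2} i \sqrt{2}\right) + \frac{1}{223}\right) = - 760 \left(\left(9 + 2 i\right) + \frac{1}{223}\right) = - 760 \left(\frac{2008}{223} + 2 i\right) = - \frac{1526080}{223} - 1520 i$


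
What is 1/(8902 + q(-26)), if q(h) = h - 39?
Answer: 1/8837 ≈ 0.00011316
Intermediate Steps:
q(h) = -39 + h
1/(8902 + q(-26)) = 1/(8902 + (-39 - 26)) = 1/(8902 - 65) = 1/8837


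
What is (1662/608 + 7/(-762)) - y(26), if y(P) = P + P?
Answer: -5707301/115824 ≈ -49.276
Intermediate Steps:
y(P) = 2*P
(1662/608 + 7/(-762)) - y(26) = (1662/608 + 7/(-762)) - 2*26 = (1662*(1/608) + 7*(-1/762)) - 1*52 = (831/304 - 7/762) - 52 = 315547/115824 - 52 = -5707301/115824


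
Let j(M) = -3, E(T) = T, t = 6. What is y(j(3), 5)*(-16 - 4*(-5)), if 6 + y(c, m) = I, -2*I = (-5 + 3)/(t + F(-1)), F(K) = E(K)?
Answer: -116/5 ≈ -23.200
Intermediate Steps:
F(K) = K
I = ⅕ (I = -(-5 + 3)/(2*(6 - 1)) = -(-1)/5 = -½*(-⅖) = ⅕ ≈ 0.20000)
y(c, m) = -29/5 (y(c, m) = -6 + ⅕ = -29/5)
y(j(3), 5)*(-16 - 4*(-5)) = -29*(-16 - 4*(-5))/5 = -29*(-16 + 20)/5 = -29/5*4 = -116/5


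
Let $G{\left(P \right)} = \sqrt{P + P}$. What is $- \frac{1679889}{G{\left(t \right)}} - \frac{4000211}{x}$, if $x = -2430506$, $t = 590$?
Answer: $\frac{4000211}{2430506} - \frac{1679889 \sqrt{295}}{590} \approx -48902.0$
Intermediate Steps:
$G{\left(P \right)} = \sqrt{2} \sqrt{P}$ ($G{\left(P \right)} = \sqrt{2 P} = \sqrt{2} \sqrt{P}$)
$- \frac{1679889}{G{\left(t \right)}} - \frac{4000211}{x} = - \frac{1679889}{\sqrt{2} \sqrt{590}} - \frac{4000211}{-2430506} = - \frac{1679889}{2 \sqrt{295}} - - \frac{4000211}{2430506} = - 1679889 \frac{\sqrt{295}}{590} + \frac{4000211}{2430506} = - \frac{1679889 \sqrt{295}}{590} + \frac{4000211}{2430506} = \frac{4000211}{2430506} - \frac{1679889 \sqrt{295}}{590}$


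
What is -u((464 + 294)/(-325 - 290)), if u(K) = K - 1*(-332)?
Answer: -203422/615 ≈ -330.77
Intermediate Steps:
u(K) = 332 + K (u(K) = K + 332 = 332 + K)
-u((464 + 294)/(-325 - 290)) = -(332 + (464 + 294)/(-325 - 290)) = -(332 + 758/(-615)) = -(332 + 758*(-1/615)) = -(332 - 758/615) = -1*203422/615 = -203422/615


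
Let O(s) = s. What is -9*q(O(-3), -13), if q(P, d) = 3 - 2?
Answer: -9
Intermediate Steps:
q(P, d) = 1
-9*q(O(-3), -13) = -9*1 = -9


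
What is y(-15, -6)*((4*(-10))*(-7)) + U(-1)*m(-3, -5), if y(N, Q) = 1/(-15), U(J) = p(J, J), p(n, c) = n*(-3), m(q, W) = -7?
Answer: -119/3 ≈ -39.667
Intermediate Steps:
p(n, c) = -3*n
U(J) = -3*J
y(N, Q) = -1/15
y(-15, -6)*((4*(-10))*(-7)) + U(-1)*m(-3, -5) = -4*(-10)*(-7)/15 - 3*(-1)*(-7) = -(-8)*(-7)/3 + 3*(-7) = -1/15*280 - 21 = -56/3 - 21 = -119/3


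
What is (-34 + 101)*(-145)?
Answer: -9715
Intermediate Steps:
(-34 + 101)*(-145) = 67*(-145) = -9715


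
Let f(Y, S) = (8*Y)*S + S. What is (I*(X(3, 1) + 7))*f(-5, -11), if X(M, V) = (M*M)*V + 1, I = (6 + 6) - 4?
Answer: 58344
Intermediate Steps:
f(Y, S) = S + 8*S*Y (f(Y, S) = 8*S*Y + S = S + 8*S*Y)
I = 8 (I = 12 - 4 = 8)
X(M, V) = 1 + V*M² (X(M, V) = M²*V + 1 = V*M² + 1 = 1 + V*M²)
(I*(X(3, 1) + 7))*f(-5, -11) = (8*((1 + 1*3²) + 7))*(-11*(1 + 8*(-5))) = (8*((1 + 1*9) + 7))*(-11*(1 - 40)) = (8*((1 + 9) + 7))*(-11*(-39)) = (8*(10 + 7))*429 = (8*17)*429 = 136*429 = 58344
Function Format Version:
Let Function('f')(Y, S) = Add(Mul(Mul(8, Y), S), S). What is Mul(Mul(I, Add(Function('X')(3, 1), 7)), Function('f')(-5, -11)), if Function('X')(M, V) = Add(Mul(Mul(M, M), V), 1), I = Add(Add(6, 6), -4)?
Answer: 58344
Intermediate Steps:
Function('f')(Y, S) = Add(S, Mul(8, S, Y)) (Function('f')(Y, S) = Add(Mul(8, S, Y), S) = Add(S, Mul(8, S, Y)))
I = 8 (I = Add(12, -4) = 8)
Function('X')(M, V) = Add(1, Mul(V, Pow(M, 2))) (Function('X')(M, V) = Add(Mul(Pow(M, 2), V), 1) = Add(Mul(V, Pow(M, 2)), 1) = Add(1, Mul(V, Pow(M, 2))))
Mul(Mul(I, Add(Function('X')(3, 1), 7)), Function('f')(-5, -11)) = Mul(Mul(8, Add(Add(1, Mul(1, Pow(3, 2))), 7)), Mul(-11, Add(1, Mul(8, -5)))) = Mul(Mul(8, Add(Add(1, Mul(1, 9)), 7)), Mul(-11, Add(1, -40))) = Mul(Mul(8, Add(Add(1, 9), 7)), Mul(-11, -39)) = Mul(Mul(8, Add(10, 7)), 429) = Mul(Mul(8, 17), 429) = Mul(136, 429) = 58344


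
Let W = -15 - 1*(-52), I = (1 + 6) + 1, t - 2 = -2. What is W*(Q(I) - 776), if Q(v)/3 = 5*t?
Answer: -28712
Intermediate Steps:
t = 0 (t = 2 - 2 = 0)
I = 8 (I = 7 + 1 = 8)
Q(v) = 0 (Q(v) = 3*(5*0) = 3*0 = 0)
W = 37 (W = -15 + 52 = 37)
W*(Q(I) - 776) = 37*(0 - 776) = 37*(-776) = -28712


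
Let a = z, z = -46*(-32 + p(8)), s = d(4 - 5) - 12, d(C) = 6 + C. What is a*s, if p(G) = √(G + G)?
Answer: -9016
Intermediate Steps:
p(G) = √2*√G (p(G) = √(2*G) = √2*√G)
s = -7 (s = (6 + (4 - 5)) - 12 = (6 - 1) - 12 = 5 - 12 = -7)
z = 1288 (z = -46*(-32 + √2*√8) = -46*(-32 + √2*(2*√2)) = -46*(-32 + 4) = -46*(-28) = 1288)
a = 1288
a*s = 1288*(-7) = -9016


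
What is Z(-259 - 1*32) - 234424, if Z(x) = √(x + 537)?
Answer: -234424 + √246 ≈ -2.3441e+5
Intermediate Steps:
Z(x) = √(537 + x)
Z(-259 - 1*32) - 234424 = √(537 + (-259 - 1*32)) - 234424 = √(537 + (-259 - 32)) - 234424 = √(537 - 291) - 234424 = √246 - 234424 = -234424 + √246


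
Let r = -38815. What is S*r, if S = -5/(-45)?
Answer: -38815/9 ≈ -4312.8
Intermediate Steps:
S = ⅑ (S = -5*(-1/45) = ⅑ ≈ 0.11111)
S*r = (⅑)*(-38815) = -38815/9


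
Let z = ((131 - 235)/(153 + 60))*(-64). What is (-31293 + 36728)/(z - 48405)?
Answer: -1157655/10303609 ≈ -0.11235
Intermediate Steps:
z = 6656/213 (z = -104/213*(-64) = 6656/213 ≈ 31.249)
(-31293 + 36728)/(z - 48405) = (-31293 + 36728)/(6656/213 - 48405) = 5435/(-10303609/213) = 5435*(-213/10303609) = -1157655/10303609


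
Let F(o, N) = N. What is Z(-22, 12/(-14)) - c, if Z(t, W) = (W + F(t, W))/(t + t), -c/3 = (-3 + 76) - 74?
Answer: -228/77 ≈ -2.9610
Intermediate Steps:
c = 3 (c = -3*((-3 + 76) - 74) = -3*(73 - 74) = -3*(-1) = 3)
Z(t, W) = W/t (Z(t, W) = (W + W)/(t + t) = (2*W)/((2*t)) = (2*W)*(1/(2*t)) = W/t)
Z(-22, 12/(-14)) - c = (12/(-14))/(-22) - 1*3 = (12*(-1/14))*(-1/22) - 3 = -6/7*(-1/22) - 3 = 3/77 - 3 = -228/77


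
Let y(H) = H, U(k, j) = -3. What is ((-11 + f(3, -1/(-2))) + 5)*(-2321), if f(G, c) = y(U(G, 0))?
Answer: 20889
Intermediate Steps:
f(G, c) = -3
((-11 + f(3, -1/(-2))) + 5)*(-2321) = ((-11 - 3) + 5)*(-2321) = (-14 + 5)*(-2321) = -9*(-2321) = 20889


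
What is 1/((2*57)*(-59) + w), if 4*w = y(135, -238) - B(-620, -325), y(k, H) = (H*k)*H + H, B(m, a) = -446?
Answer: 1/1905061 ≈ 5.2492e-7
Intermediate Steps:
y(k, H) = H + k*H² (y(k, H) = k*H² + H = H + k*H²)
w = 1911787 (w = (-238*(1 - 238*135) - 1*(-446))/4 = (-238*(1 - 32130) + 446)/4 = (-238*(-32129) + 446)/4 = (7646702 + 446)/4 = (¼)*7647148 = 1911787)
1/((2*57)*(-59) + w) = 1/((2*57)*(-59) + 1911787) = 1/(114*(-59) + 1911787) = 1/(-6726 + 1911787) = 1/1905061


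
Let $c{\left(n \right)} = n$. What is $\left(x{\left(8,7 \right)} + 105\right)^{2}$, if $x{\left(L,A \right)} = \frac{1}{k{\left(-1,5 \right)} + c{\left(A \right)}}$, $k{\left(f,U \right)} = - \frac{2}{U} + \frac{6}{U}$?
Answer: $\frac{16810000}{1521} \approx 11052.0$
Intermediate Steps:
$k{\left(f,U \right)} = \frac{4}{U}$
$x{\left(L,A \right)} = \frac{1}{\frac{4}{5} + A}$
$\left(x{\left(8,7 \right)} + 105\right)^{2} = \left(\frac{5}{4 + 5 \cdot 7} + 105\right)^{2} = \left(\frac{5}{4 + 35} + 105\right)^{2} = \left(\frac{5}{39} + 105\right)^{2} = \left(\frac{4100}{39}\right)^{2} = \frac{16810000}{1521}$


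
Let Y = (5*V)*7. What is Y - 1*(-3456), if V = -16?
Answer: 2896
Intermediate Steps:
Y = -560 (Y = (5*(-16))*7 = -80*7 = -560)
Y - 1*(-3456) = -560 - 1*(-3456) = -560 + 3456 = 2896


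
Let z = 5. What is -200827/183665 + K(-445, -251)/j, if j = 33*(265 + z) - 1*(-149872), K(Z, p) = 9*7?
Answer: -31876141819/29162696030 ≈ -1.0930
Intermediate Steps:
K(Z, p) = 63
j = 158782 (j = 33*(265 + 5) - 1*(-149872) = 33*270 + 149872 = 8910 + 149872 = 158782)
-200827/183665 + K(-445, -251)/j = -200827/183665 + 63/158782 = -31876141819/29162696030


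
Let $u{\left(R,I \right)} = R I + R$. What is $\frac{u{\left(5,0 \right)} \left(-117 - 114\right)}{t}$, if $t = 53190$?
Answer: $- \frac{77}{3546} \approx -0.021715$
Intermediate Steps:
$u{\left(R,I \right)} = R + I R$ ($u{\left(R,I \right)} = I R + R = R + I R$)
$\frac{u{\left(5,0 \right)} \left(-117 - 114\right)}{t} = \frac{5 \left(1 + 0\right) \left(-117 - 114\right)}{53190} = 5 \cdot 1 \left(-231\right) \frac{1}{53190} = 5 \left(-231\right) \frac{1}{53190} = \left(-1155\right) \frac{1}{53190} = - \frac{77}{3546}$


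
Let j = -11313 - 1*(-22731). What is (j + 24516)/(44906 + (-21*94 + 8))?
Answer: 159/190 ≈ 0.83684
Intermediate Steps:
j = 11418 (j = -11313 + 22731 = 11418)
(j + 24516)/(44906 + (-21*94 + 8)) = (11418 + 24516)/(44906 + (-21*94 + 8)) = 35934/(44906 + (-1974 + 8)) = 35934/(44906 - 1966) = 35934/42940 = 35934*(1/42940) = 159/190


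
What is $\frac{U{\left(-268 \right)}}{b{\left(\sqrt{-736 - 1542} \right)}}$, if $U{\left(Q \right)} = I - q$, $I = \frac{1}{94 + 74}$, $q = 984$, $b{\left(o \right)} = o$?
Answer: $\frac{165311 i \sqrt{2278}}{382704} \approx 20.617 i$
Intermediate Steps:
$I = \frac{1}{168} \approx 0.0059524$
$U{\left(Q \right)} = - \frac{165311}{168}$ ($U{\left(Q \right)} = \frac{1}{168} - 984 = - \frac{165311}{168}$)
$\frac{U{\left(-268 \right)}}{b{\left(\sqrt{-736 - 1542} \right)}} = - \frac{165311}{168 \sqrt{-736 - 1542}} = - \frac{165311}{168 \sqrt{-2278}} = - \frac{165311}{168 i \sqrt{2278}} = - \frac{165311 \left(- \frac{i \sqrt{2278}}{2278}\right)}{168} = \frac{165311 i \sqrt{2278}}{382704}$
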